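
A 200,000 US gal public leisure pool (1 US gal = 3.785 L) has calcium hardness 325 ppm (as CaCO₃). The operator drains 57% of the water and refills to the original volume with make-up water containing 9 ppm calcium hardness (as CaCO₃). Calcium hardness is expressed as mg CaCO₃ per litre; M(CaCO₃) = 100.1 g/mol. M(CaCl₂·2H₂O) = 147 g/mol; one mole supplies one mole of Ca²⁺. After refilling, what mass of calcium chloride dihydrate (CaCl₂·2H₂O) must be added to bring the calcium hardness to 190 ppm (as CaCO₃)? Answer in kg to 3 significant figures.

50.2 kg

Volume: 200,000 US gal × 3.785 L/gal = 757,000 L.
After draining 57% and refilling: 325 × 0.43 + 9 × 0.57 = 144.88 ppm.
Deficit to target: 190 − 144.88 = 45.12 mg/L.
As CaCO₃: 45.12 mg/L × 757,000 L = 34,160 g; ÷ 100.1 = 341.2 mol Ca²⁺.
Mass: 341.2 × 147 = 50,160 g.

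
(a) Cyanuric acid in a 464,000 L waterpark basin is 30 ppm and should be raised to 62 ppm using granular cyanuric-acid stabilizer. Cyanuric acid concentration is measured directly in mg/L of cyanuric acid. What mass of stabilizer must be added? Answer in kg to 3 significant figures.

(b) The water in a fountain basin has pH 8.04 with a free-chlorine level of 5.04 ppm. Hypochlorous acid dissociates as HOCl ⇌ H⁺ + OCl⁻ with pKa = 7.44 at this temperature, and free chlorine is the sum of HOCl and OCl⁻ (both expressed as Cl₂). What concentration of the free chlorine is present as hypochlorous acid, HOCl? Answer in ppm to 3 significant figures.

(a) CYA to add: (62 − 30) = 32 mg/L × 464,000 L = 14,850 g cyanuric acid.

(b) [OCl⁻]/[HOCl] = 10^(pH − pKa) = 10^(8.04 − 7.44) = 10^0.60 = 3.981.
(b) Fraction as HOCl = 1 / (1 + 3.981) = 0.2008.
(b) HOCl = 0.2008 × 5.04 ppm = 1.012 ppm.

(a) 14.8 kg; (b) 1.01 ppm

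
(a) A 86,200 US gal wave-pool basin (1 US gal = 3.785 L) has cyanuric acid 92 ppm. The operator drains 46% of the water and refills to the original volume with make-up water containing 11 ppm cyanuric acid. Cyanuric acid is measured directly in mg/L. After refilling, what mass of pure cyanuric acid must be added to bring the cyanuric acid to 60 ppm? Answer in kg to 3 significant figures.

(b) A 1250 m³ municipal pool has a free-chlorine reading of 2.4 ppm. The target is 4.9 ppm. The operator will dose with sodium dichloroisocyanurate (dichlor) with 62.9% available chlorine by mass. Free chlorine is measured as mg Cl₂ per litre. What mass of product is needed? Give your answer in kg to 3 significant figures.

(a) 1.72 kg; (b) 4.97 kg

(a) Volume: 86,200 US gal × 3.785 L/gal = 326,267 L.
(a) After draining 46% and refilling: 92 × 0.54 + 11 × 0.46 = 54.74 ppm.
(a) Deficit to target: 60 − 54.74 = 5.26 mg/L.
(a) Mass: 5.26 mg/L × 326,267 L = 1716 g cyanuric acid.

(b) Volume: 1250 m³ = 1,250,000 L.
(b) Chlorine deficit: 4.9 − 2.4 = 2.5 ppm = 2.5 mg/L as Cl₂.
(b) Cl₂ equivalent needed: 2.5 mg/L × 1,250,000 L = 3,125,000 mg = 3125 g.
(b) Product at 62.9% available chlorine: 3125 / 0.629 = 4968 g.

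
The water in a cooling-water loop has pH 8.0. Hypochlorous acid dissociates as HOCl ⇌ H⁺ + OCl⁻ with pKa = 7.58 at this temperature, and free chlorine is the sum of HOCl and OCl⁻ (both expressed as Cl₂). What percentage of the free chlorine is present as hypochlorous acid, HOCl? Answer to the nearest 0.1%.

27.5%

[OCl⁻]/[HOCl] = 10^(pH − pKa) = 10^(8.0 − 7.58) = 10^0.42 = 2.63.
Fraction as HOCl = 1 / (1 + 2.63) = 0.2755.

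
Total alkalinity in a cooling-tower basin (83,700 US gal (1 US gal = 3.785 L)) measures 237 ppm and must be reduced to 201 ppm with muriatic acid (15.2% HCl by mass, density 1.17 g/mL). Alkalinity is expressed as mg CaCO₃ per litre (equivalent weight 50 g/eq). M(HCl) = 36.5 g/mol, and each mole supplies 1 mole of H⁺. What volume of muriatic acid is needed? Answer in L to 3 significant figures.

46.8 L

Volume: 83,700 US gal × 3.785 L/gal = 316,804 L.
Alkalinity to neutralize: (237 − 201) = 36 mg/L as CaCO₃ × 316,804 L = 11,400 g as CaCO₃.
Equivalents of H⁺ required: 11,400 ÷ 50 g/eq = 228.1 eq = 228.1 mol HCl.
Mass of HCl: 228.1 × 36.5 = 8326 g.
Mass of 15.2% solution: 8326 / 0.152 = 54,770 g.
Volume: 54,770 g ÷ 1.17 g/mL = 46,820 mL.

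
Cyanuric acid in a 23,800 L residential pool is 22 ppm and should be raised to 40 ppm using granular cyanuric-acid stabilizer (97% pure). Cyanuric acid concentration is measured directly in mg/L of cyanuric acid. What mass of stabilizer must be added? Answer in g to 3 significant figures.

CYA to add: (40 − 22) = 18 mg/L × 23,800 L = 428.4 g cyanuric acid.
At 97% purity: 428.4 / 0.97 = 441.6 g product.

442 g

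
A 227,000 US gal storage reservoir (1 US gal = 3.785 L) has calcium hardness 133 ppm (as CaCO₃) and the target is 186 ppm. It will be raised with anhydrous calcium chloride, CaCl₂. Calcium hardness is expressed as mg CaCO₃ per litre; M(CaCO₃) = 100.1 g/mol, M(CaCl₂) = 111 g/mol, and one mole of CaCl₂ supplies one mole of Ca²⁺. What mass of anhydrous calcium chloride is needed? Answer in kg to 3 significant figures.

50.5 kg

Volume: 227,000 US gal × 3.785 L/gal = 859,195 L.
Hardness to add: (186 − 133) = 53 mg/L as CaCO₃ × 859,195 L = 45,540 g as CaCO₃.
Moles of Ca²⁺ (1 mol Ca²⁺ ≡ 1 mol CaCO₃): 45,540 / 100.1 g/mol = 454.9 mol.
Mass of CaCl₂: 454.9 × 111 = 50,500 g.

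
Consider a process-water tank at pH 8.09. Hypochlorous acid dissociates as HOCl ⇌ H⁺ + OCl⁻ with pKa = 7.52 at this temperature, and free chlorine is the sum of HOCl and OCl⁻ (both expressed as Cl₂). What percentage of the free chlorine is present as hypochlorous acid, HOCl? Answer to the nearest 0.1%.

21.2%

[OCl⁻]/[HOCl] = 10^(pH − pKa) = 10^(8.09 − 7.52) = 10^0.57 = 3.715.
Fraction as HOCl = 1 / (1 + 3.715) = 0.2121.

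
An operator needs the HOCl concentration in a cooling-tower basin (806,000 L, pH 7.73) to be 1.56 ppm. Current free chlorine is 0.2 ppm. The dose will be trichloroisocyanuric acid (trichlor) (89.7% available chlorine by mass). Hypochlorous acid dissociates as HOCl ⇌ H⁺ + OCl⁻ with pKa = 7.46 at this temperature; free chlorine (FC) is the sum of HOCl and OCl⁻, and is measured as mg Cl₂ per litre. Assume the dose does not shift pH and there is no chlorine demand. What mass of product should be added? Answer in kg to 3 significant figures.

[OCl⁻]/[HOCl] = 10^(pH − pKa) = 10^(7.73 − 7.46) = 1.862; fraction as HOCl = 1/(1 + 1.862) = 0.3494.
Free chlorine required for 1.56 ppm HOCl: 1.56 / 0.3494 = 4.465 ppm.
FC to add: 4.465 − 0.2 = 4.265 mg/L as Cl₂.
Cl₂ equivalent: 4.265 mg/L × 806,000 L = 3437 g.
Product at 89.7% available Cl: 3437 / 0.897 = 3832 g.

3.83 kg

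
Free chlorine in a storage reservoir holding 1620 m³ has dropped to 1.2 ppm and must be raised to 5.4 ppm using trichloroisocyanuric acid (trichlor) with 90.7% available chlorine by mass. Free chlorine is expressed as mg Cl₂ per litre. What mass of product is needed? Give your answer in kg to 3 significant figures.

7.50 kg

Volume: 1620 m³ = 1,620,000 L.
Chlorine deficit: 5.4 − 1.2 = 4.2 ppm = 4.2 mg/L as Cl₂.
Cl₂ equivalent needed: 4.2 mg/L × 1,620,000 L = 6,804,000 mg = 6804 g.
Product at 90.7% available chlorine: 6804 / 0.907 = 7502 g.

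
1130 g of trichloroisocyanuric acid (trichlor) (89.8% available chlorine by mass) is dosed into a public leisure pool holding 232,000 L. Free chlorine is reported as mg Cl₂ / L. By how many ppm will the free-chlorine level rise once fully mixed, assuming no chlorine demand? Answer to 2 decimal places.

4.37 ppm

Available chlorine delivered: 1130 g × 0.898 = 1015 g as Cl₂.
Concentration rise: 1015 g / 232,000 L = 4.374 mg/L = 4.37 ppm.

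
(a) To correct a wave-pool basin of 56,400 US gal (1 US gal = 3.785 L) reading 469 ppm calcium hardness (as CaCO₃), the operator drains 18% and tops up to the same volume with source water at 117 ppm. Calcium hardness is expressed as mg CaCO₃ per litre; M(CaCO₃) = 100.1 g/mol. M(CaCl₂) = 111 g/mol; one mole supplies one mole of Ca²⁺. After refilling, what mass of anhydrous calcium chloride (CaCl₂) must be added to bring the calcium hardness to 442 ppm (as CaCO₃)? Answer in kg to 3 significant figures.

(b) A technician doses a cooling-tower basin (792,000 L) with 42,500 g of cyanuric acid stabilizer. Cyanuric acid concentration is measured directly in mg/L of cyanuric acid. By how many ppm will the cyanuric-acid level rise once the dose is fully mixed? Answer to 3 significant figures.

(a) Volume: 56,400 US gal × 3.785 L/gal = 213,474 L.
(a) After draining 18% and refilling: 469 × 0.82 + 117 × 0.18 = 405.64 ppm.
(a) Deficit to target: 442 − 405.64 = 36.36 mg/L.
(a) As CaCO₃: 36.36 mg/L × 213,474 L = 7762 g; ÷ 100.1 = 77.54 mol Ca²⁺.
(a) Mass: 77.54 × 111 = 8607 g.

(b) Rise: 42,500 g / 792,000 L × 1000 = 53.66 mg/L.

(a) 8.61 kg; (b) 53.7 ppm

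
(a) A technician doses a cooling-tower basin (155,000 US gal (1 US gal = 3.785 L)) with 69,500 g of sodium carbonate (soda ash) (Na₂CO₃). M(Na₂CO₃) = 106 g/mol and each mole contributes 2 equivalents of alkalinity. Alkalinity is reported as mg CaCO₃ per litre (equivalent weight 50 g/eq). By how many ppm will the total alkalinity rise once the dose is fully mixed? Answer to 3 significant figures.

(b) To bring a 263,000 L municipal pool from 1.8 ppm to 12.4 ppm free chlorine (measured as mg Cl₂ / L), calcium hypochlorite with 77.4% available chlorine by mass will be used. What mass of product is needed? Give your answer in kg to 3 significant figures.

(a) Volume: 155,000 US gal × 3.785 L/gal = 586,675 L.
(a) Moles of Na₂CO₃: 69,500 g ÷ 106 g/mol = 655.7 mol → 1311 eq of alkalinity.
(a) As CaCO₃: 1311 eq × 50 g/eq = 65,570 g.
(a) Rise: 65,570 g / 586,675 L × 1000 = 111.8 mg/L.

(b) Chlorine deficit: 12.4 − 1.8 = 10.6 ppm = 10.6 mg/L as Cl₂.
(b) Cl₂ equivalent needed: 10.6 mg/L × 263,000 L = 2,788,000 mg = 2788 g.
(b) Product at 77.4% available chlorine: 2788 / 0.774 = 3602 g.

(a) 112 ppm; (b) 3.60 kg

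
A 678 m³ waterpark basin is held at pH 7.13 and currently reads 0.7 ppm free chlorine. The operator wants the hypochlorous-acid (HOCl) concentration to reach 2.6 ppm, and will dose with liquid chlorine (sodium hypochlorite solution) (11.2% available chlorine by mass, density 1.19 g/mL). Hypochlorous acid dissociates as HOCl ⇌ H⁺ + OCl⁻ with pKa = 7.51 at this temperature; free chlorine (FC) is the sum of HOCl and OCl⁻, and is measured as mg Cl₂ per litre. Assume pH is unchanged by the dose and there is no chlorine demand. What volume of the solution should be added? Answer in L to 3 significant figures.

Volume: 678 m³ = 678,000 L.
[OCl⁻]/[HOCl] = 10^(pH − pKa) = 10^(7.13 − 7.51) = 0.4169; fraction as HOCl = 1/(1 + 0.4169) = 0.7058.
Free chlorine required for 2.6 ppm HOCl: 2.6 / 0.7058 = 3.684 ppm.
FC to add: 3.684 − 0.7 = 2.984 mg/L as Cl₂.
Cl₂ equivalent: 2.984 mg/L × 678,000 L = 2023 g.
Product at 11.2% available Cl: 2023 / 0.112 = 18,060 g.
Volume: 18,060 g ÷ 1.19 g/mL = 15,180 mL.

15.2 L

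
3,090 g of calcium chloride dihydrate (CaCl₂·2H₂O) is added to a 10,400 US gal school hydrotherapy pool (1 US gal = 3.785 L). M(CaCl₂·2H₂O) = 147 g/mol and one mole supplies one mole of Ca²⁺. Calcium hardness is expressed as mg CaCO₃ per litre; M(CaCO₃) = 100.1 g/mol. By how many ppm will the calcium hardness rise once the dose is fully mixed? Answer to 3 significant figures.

Volume: 10,400 US gal × 3.785 L/gal = 39,364 L.
Moles of Ca²⁺: 3,090 g ÷ 147 g/mol = 21.02 mol.
As CaCO₃: 21.02 mol × 100.1 g/mol = 2104 g.
Rise: 2104 g / 39,364 L × 1000 = 53.45 mg/L.

53.5 ppm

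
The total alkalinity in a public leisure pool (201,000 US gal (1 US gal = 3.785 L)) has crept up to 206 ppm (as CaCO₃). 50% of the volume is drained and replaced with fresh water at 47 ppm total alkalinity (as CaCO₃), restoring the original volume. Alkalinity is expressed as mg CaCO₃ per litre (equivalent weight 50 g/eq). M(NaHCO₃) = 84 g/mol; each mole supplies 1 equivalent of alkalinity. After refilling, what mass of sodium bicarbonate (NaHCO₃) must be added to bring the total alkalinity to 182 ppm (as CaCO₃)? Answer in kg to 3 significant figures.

70.9 kg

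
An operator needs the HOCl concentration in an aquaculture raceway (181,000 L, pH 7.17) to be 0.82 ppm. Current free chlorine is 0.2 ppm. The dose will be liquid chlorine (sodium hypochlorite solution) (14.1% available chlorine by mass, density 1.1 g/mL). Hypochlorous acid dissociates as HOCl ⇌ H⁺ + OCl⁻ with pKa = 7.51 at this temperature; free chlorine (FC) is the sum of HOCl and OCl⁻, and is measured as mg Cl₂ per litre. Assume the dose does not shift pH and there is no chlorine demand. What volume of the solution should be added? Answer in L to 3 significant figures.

1.16 L

[OCl⁻]/[HOCl] = 10^(pH − pKa) = 10^(7.17 − 7.51) = 0.4571; fraction as HOCl = 1/(1 + 0.4571) = 0.6863.
Free chlorine required for 0.82 ppm HOCl: 0.82 / 0.6863 = 1.195 ppm.
FC to add: 1.195 − 0.2 = 0.9948 mg/L as Cl₂.
Cl₂ equivalent: 0.9948 mg/L × 181,000 L = 180.1 g.
Product at 14.1% available Cl: 180.1 / 0.141 = 1277 g.
Volume: 1277 g ÷ 1.1 g/mL = 1161 mL.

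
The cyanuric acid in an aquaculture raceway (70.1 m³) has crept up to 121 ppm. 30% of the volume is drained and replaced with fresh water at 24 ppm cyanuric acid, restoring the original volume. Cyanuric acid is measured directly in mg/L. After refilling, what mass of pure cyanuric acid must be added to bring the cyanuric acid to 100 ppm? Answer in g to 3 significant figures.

Volume: 70.1 m³ = 70,100 L.
After draining 30% and refilling: 121 × 0.70 + 24 × 0.30 = 91.9 ppm.
Deficit to target: 100 − 91.9 = 8.1 mg/L.
Mass: 8.1 mg/L × 70,100 L = 567.8 g cyanuric acid.

568 g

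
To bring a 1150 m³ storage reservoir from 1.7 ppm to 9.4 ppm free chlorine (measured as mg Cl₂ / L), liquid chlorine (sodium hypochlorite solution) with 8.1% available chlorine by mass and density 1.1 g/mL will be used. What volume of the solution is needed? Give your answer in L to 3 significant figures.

Volume: 1150 m³ = 1,150,000 L.
Chlorine deficit: 9.4 − 1.7 = 7.7 ppm = 7.7 mg/L as Cl₂.
Cl₂ equivalent needed: 7.7 mg/L × 1,150,000 L = 8,855,000 mg = 8855 g.
Product at 8.1% available chlorine: 8855 / 0.081 = 109,300 g.
Volume at density 1.1 g/mL: 109,300 g ÷ 1.1 g/mL = 99,380 mL.

99.4 L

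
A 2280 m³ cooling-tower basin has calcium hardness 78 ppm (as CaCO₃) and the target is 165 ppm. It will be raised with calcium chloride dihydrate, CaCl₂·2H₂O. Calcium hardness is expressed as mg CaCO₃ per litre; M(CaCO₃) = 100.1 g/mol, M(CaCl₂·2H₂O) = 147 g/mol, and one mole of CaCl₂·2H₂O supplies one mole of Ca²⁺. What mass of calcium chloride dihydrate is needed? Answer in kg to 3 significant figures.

Volume: 2280 m³ = 2,280,000 L.
Hardness to add: (165 − 78) = 87 mg/L as CaCO₃ × 2,280,000 L = 198,400 g as CaCO₃.
Moles of Ca²⁺ (1 mol Ca²⁺ ≡ 1 mol CaCO₃): 198,400 / 100.1 g/mol = 1982 mol.
Mass of CaCl₂·2H₂O: 1982 × 147 = 291,300 g.

291 kg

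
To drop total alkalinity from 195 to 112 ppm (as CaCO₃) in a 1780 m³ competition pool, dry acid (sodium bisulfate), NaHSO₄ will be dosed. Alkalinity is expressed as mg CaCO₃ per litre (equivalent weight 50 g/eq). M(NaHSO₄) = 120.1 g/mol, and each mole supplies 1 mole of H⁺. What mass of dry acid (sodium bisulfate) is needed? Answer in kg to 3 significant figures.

355 kg

Volume: 1780 m³ = 1,780,000 L.
Alkalinity to neutralize: (195 − 112) = 83 mg/L as CaCO₃ × 1,780,000 L = 147,700 g as CaCO₃.
Equivalents of H⁺ required: 147,700 ÷ 50 g/eq = 2955 eq = 2955 mol NaHSO₄.
Mass of NaHSO₄: 2955 × 120.1 = 354,900 g.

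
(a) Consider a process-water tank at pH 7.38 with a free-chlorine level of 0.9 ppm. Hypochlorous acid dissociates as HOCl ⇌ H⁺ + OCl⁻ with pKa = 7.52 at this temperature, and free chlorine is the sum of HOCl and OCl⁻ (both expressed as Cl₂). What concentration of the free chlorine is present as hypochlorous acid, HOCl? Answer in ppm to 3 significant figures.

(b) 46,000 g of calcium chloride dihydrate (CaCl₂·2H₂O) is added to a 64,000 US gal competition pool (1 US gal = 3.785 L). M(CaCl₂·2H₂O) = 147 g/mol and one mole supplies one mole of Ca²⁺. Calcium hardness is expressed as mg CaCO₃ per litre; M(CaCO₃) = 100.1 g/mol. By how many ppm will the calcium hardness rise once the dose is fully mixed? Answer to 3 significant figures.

(a) [OCl⁻]/[HOCl] = 10^(pH − pKa) = 10^(7.38 − 7.52) = 10^-0.14 = 0.7244.
(a) Fraction as HOCl = 1 / (1 + 0.7244) = 0.5799.
(a) HOCl = 0.5799 × 0.9 ppm = 0.5219 ppm.

(b) Volume: 64,000 US gal × 3.785 L/gal = 242,240 L.
(b) Moles of Ca²⁺: 46,000 g ÷ 147 g/mol = 312.9 mol.
(b) As CaCO₃: 312.9 mol × 100.1 g/mol = 31,320 g.
(b) Rise: 31,320 g / 242,240 L × 1000 = 129.3 mg/L.

(a) 0.522 ppm; (b) 129 ppm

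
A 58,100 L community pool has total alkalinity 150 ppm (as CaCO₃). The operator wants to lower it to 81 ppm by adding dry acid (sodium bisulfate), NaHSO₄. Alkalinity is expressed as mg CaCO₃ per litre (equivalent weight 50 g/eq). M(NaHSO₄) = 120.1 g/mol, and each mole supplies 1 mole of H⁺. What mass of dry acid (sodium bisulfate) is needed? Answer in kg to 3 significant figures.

Alkalinity to neutralize: (150 − 81) = 69 mg/L as CaCO₃ × 58,100 L = 4009 g as CaCO₃.
Equivalents of H⁺ required: 4009 ÷ 50 g/eq = 80.18 eq = 80.18 mol NaHSO₄.
Mass of NaHSO₄: 80.18 × 120.1 = 9629 g.

9.63 kg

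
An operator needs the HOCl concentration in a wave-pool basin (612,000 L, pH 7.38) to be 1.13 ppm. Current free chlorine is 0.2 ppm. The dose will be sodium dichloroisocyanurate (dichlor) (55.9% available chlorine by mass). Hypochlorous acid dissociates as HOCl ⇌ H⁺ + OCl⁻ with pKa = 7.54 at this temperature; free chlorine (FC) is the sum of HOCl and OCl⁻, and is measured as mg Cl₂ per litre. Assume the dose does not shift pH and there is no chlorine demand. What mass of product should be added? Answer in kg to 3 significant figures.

1.87 kg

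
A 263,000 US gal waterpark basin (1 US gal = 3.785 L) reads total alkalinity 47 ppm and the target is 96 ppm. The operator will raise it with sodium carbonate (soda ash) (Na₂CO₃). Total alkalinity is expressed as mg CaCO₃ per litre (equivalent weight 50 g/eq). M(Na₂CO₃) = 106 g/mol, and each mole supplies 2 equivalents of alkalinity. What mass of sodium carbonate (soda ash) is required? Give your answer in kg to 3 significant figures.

51.7 kg

Volume: 263,000 US gal × 3.785 L/gal = 995,455 L.
Alkalinity to add: (96 − 47) = 49 mg/L as CaCO₃ × 995,455 L = 48,780 g as CaCO₃.
Equivalents: 48,780 g ÷ 50 g/eq = 975.5 eq.
Each mole of Na₂CO₃ supplies 2 eq, so 975.5 / 2 = 487.8 mol.
Mass: 487.8 mol × 106 g/mol = 51,700 g.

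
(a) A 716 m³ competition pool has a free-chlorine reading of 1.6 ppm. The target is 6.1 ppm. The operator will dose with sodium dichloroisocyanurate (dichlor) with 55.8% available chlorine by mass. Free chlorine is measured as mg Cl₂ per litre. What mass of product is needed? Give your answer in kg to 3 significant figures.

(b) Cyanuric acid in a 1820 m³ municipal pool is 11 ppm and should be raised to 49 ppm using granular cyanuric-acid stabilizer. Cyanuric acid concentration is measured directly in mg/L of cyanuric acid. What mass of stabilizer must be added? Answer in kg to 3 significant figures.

(a) 5.77 kg; (b) 69.2 kg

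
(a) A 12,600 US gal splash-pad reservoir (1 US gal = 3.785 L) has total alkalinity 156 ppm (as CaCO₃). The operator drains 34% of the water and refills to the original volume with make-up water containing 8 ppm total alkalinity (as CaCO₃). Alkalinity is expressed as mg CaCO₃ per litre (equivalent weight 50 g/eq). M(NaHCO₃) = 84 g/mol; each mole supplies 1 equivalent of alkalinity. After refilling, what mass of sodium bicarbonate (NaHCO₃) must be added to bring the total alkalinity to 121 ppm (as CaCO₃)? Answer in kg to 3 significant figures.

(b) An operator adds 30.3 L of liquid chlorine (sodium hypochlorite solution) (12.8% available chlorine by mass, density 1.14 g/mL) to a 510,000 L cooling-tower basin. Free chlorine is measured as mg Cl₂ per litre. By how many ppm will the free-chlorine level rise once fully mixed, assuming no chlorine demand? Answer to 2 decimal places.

(a) 1.23 kg; (b) 8.67 ppm

(a) Volume: 12,600 US gal × 3.785 L/gal = 47,691 L.
(a) After draining 34% and refilling: 156 × 0.66 + 8 × 0.34 = 105.68 ppm.
(a) Deficit to target: 121 − 105.68 = 15.32 mg/L.
(a) As CaCO₃: 15.32 mg/L × 47,691 L = 730.6 g; ÷ 50 g/eq ÷ 1 = 14.61 mol NaHCO₃.
(a) Mass: 14.61 × 84 = 1227 g.

(b) Mass of solution: 30.3 L × 1000 mL/L × 1.14 g/mL = 34,540 g.
(b) Available chlorine delivered: 34,540 g × 0.128 = 4421 g as Cl₂.
(b) Concentration rise: 4421 g / 510,000 L = 8.669 mg/L = 8.67 ppm.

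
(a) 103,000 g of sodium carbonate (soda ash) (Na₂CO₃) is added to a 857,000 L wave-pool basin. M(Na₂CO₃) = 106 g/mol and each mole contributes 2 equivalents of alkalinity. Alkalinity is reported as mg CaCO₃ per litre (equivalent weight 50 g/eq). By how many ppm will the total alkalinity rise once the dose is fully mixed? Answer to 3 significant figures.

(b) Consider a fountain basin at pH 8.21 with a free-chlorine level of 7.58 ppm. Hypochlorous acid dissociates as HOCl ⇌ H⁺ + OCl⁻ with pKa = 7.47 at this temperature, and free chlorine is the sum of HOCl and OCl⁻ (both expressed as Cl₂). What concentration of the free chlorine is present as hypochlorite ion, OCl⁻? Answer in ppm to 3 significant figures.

(a) Moles of Na₂CO₃: 103,000 g ÷ 106 g/mol = 971.7 mol → 1943 eq of alkalinity.
(a) As CaCO₃: 1943 eq × 50 g/eq = 97,170 g.
(a) Rise: 97,170 g / 857,000 L × 1000 = 113.4 mg/L.

(b) [OCl⁻]/[HOCl] = 10^(pH − pKa) = 10^(8.21 − 7.47) = 10^0.74 = 5.495.
(b) Fraction as HOCl = 1 / (1 + 5.495) = 0.154.
(b) OCl⁻ = (1 − 0.154) × 7.58 ppm = 6.413 ppm.

(a) 113 ppm; (b) 6.41 ppm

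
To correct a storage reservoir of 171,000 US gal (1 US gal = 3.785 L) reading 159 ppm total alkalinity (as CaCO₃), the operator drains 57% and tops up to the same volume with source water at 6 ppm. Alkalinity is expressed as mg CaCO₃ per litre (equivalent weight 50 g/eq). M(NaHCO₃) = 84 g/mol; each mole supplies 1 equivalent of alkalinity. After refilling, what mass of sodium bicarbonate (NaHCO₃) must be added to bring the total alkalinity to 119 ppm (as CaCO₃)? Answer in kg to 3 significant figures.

51.3 kg

Volume: 171,000 US gal × 3.785 L/gal = 647,235 L.
After draining 57% and refilling: 159 × 0.43 + 6 × 0.57 = 71.79 ppm.
Deficit to target: 119 − 71.79 = 47.21 mg/L.
As CaCO₃: 47.21 mg/L × 647,235 L = 30,560 g; ÷ 50 g/eq ÷ 1 = 611.1 mol NaHCO₃.
Mass: 611.1 × 84 = 51,330 g.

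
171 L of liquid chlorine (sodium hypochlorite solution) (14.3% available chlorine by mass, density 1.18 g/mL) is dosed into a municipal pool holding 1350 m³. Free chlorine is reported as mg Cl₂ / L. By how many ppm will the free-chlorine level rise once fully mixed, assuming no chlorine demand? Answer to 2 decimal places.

21.37 ppm

Volume: 1350 m³ = 1,350,000 L.
Mass of solution: 171 L × 1000 mL/L × 1.18 g/mL = 201,800 g.
Available chlorine delivered: 201,800 g × 0.143 = 28,850 g as Cl₂.
Concentration rise: 28,850 g / 1,350,000 L = 21.37 mg/L = 21.37 ppm.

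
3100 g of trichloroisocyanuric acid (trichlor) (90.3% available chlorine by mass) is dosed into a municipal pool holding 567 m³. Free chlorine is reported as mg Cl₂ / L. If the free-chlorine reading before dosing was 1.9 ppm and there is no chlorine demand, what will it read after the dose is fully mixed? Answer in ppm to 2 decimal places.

6.84 ppm

Volume: 567 m³ = 567,000 L.
Available chlorine delivered: 3100 g × 0.903 = 2799 g as Cl₂.
Concentration rise: 2799 g / 567,000 L = 4.937 mg/L = 4.94 ppm.
Final FC: 1.9 + 4.94 = 6.84 ppm.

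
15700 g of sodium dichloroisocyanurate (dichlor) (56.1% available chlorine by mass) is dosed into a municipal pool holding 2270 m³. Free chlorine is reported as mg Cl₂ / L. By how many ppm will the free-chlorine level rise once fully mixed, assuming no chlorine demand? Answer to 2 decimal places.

3.88 ppm

Volume: 2270 m³ = 2,270,000 L.
Available chlorine delivered: 15,700 g × 0.561 = 8808 g as Cl₂.
Concentration rise: 8808 g / 2,270,000 L = 3.88 mg/L = 3.88 ppm.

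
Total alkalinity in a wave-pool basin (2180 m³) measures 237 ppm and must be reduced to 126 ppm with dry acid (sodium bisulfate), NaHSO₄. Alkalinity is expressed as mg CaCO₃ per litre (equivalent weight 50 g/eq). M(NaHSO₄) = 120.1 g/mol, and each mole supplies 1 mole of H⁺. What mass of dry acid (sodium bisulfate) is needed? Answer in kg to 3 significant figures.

Volume: 2180 m³ = 2,180,000 L.
Alkalinity to neutralize: (237 − 126) = 111 mg/L as CaCO₃ × 2,180,000 L = 242,000 g as CaCO₃.
Equivalents of H⁺ required: 242,000 ÷ 50 g/eq = 4840 eq = 4840 mol NaHSO₄.
Mass of NaHSO₄: 4840 × 120.1 = 581,200 g.

581 kg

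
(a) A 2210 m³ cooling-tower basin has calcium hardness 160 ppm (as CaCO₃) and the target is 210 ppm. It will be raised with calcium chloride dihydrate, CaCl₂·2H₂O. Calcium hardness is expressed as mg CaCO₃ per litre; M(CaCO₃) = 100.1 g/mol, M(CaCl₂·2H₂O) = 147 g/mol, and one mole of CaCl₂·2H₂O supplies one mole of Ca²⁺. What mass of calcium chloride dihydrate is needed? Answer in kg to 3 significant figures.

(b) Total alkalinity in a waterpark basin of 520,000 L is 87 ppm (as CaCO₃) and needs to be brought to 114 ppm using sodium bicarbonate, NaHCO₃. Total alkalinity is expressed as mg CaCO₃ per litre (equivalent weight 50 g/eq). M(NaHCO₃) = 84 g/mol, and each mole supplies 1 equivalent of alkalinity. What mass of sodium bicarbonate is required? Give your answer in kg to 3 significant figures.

(a) 162 kg; (b) 23.6 kg

(a) Volume: 2210 m³ = 2,210,000 L.
(a) Hardness to add: (210 − 160) = 50 mg/L as CaCO₃ × 2,210,000 L = 110,500 g as CaCO₃.
(a) Moles of Ca²⁺ (1 mol Ca²⁺ ≡ 1 mol CaCO₃): 110,500 / 100.1 g/mol = 1104 mol.
(a) Mass of CaCl₂·2H₂O: 1104 × 147 = 162,300 g.

(b) Alkalinity to add: (114 − 87) = 27 mg/L as CaCO₃ × 520,000 L = 14,040 g as CaCO₃.
(b) Equivalents: 14,040 g ÷ 50 g/eq = 280.8 eq.
(b) NaHCO₃ supplies 1 eq per mole → 280.8 mol.
(b) Mass: 280.8 mol × 84 g/mol = 23,590 g.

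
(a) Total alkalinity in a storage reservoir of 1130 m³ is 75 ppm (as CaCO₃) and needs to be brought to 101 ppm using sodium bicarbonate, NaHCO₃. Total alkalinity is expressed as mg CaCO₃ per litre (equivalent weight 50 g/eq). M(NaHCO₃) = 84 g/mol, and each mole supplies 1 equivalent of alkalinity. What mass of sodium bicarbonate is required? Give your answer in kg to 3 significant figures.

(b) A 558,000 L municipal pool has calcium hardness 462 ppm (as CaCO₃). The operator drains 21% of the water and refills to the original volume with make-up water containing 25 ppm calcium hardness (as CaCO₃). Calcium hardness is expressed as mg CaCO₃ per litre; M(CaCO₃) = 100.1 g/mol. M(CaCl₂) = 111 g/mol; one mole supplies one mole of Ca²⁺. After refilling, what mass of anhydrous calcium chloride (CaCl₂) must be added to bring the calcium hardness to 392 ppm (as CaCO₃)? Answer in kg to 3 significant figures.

(a) 49.4 kg; (b) 13.5 kg

(a) Volume: 1130 m³ = 1,130,000 L.
(a) Alkalinity to add: (101 − 75) = 26 mg/L as CaCO₃ × 1,130,000 L = 29,380 g as CaCO₃.
(a) Equivalents: 29,380 g ÷ 50 g/eq = 587.6 eq.
(a) NaHCO₃ supplies 1 eq per mole → 587.6 mol.
(a) Mass: 587.6 mol × 84 g/mol = 49,360 g.

(b) After draining 21% and refilling: 462 × 0.79 + 25 × 0.21 = 370.23 ppm.
(b) Deficit to target: 392 − 370.23 = 21.77 mg/L.
(b) As CaCO₃: 21.77 mg/L × 558,000 L = 12,150 g; ÷ 100.1 = 121.4 mol Ca²⁺.
(b) Mass: 121.4 × 111 = 13,470 g.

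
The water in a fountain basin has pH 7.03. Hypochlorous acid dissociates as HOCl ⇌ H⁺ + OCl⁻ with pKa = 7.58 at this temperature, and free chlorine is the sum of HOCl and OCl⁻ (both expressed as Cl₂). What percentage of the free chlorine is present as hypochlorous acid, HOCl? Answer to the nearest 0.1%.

[OCl⁻]/[HOCl] = 10^(pH − pKa) = 10^(7.03 − 7.58) = 10^-0.55 = 0.2818.
Fraction as HOCl = 1 / (1 + 0.2818) = 0.7801.

78.0%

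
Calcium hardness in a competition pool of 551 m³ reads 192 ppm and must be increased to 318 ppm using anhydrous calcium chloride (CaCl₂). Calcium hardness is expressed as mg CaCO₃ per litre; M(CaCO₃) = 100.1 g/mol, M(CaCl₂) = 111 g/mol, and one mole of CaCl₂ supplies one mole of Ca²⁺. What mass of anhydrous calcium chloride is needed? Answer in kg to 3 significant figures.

Volume: 551 m³ = 551,000 L.
Hardness to add: (318 − 192) = 126 mg/L as CaCO₃ × 551,000 L = 69,430 g as CaCO₃.
Moles of Ca²⁺ (1 mol Ca²⁺ ≡ 1 mol CaCO₃): 69,430 / 100.1 g/mol = 693.6 mol.
Mass of CaCl₂: 693.6 × 111 = 76,990 g.

77.0 kg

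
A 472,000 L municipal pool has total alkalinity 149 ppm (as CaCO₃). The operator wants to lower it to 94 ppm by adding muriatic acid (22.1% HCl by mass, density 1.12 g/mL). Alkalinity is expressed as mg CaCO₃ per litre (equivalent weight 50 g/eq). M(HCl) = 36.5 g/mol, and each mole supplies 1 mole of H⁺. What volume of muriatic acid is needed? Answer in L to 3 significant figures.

Alkalinity to neutralize: (149 − 94) = 55 mg/L as CaCO₃ × 472,000 L = 25,960 g as CaCO₃.
Equivalents of H⁺ required: 25,960 ÷ 50 g/eq = 519.2 eq = 519.2 mol HCl.
Mass of HCl: 519.2 × 36.5 = 18,950 g.
Mass of 22.1% solution: 18,950 / 0.221 = 85,750 g.
Volume: 85,750 g ÷ 1.12 g/mL = 76,560 mL.

76.6 L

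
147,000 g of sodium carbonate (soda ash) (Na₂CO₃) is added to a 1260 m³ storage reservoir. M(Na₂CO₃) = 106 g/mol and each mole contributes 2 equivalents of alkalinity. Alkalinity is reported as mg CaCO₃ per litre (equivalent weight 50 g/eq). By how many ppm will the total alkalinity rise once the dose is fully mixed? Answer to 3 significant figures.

110 ppm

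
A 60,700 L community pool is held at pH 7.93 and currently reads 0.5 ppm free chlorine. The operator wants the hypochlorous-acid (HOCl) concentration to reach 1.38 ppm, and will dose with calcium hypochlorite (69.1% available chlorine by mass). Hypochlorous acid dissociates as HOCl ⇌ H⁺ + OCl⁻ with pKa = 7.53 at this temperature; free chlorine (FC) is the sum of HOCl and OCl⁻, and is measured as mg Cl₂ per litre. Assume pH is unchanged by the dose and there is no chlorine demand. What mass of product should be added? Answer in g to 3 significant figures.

382 g

[OCl⁻]/[HOCl] = 10^(pH − pKa) = 10^(7.93 − 7.53) = 2.512; fraction as HOCl = 1/(1 + 2.512) = 0.2847.
Free chlorine required for 1.38 ppm HOCl: 1.38 / 0.2847 = 4.846 ppm.
FC to add: 4.846 − 0.5 = 4.346 mg/L as Cl₂.
Cl₂ equivalent: 4.346 mg/L × 60,700 L = 263.8 g.
Product at 69.1% available Cl: 263.8 / 0.691 = 381.8 g.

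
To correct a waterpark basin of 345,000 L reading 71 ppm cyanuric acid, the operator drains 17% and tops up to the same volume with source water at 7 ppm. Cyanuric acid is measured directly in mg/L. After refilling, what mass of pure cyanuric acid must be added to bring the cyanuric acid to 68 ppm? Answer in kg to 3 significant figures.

After draining 17% and refilling: 71 × 0.83 + 7 × 0.17 = 60.12 ppm.
Deficit to target: 68 − 60.12 = 7.88 mg/L.
Mass: 7.88 mg/L × 345,000 L = 2719 g cyanuric acid.

2.72 kg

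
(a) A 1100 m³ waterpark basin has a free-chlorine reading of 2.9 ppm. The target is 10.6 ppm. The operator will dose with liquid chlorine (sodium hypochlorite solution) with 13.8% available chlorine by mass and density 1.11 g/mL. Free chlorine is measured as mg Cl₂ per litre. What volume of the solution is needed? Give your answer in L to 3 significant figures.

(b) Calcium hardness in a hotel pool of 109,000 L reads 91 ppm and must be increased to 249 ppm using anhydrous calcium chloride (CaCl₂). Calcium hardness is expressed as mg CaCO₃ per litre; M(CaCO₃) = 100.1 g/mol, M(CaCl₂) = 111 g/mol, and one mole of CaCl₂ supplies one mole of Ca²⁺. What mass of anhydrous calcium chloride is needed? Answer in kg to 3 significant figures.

(a) 55.3 L; (b) 19.1 kg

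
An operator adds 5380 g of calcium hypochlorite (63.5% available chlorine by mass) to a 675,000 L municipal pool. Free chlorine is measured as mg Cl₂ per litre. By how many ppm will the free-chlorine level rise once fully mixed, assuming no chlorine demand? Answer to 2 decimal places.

5.06 ppm

Available chlorine delivered: 5380 g × 0.635 = 3416 g as Cl₂.
Concentration rise: 3416 g / 675,000 L = 5.061 mg/L = 5.06 ppm.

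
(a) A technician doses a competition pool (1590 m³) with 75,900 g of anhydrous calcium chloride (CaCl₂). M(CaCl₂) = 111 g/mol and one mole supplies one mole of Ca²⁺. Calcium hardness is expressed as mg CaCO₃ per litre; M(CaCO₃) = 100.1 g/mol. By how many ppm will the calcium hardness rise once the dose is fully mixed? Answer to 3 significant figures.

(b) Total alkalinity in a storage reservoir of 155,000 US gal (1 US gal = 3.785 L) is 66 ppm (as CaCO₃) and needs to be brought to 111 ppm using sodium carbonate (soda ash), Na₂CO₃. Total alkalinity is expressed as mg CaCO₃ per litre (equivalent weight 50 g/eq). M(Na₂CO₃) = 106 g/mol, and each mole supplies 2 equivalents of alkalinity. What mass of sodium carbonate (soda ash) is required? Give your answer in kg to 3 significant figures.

(a) 43.0 ppm; (b) 28.0 kg

(a) Volume: 1590 m³ = 1,590,000 L.
(a) Moles of Ca²⁺: 75,900 g ÷ 111 g/mol = 683.8 mol.
(a) As CaCO₃: 683.8 mol × 100.1 g/mol = 68,450 g.
(a) Rise: 68,450 g / 1,590,000 L × 1000 = 43.05 mg/L.

(b) Volume: 155,000 US gal × 3.785 L/gal = 586,675 L.
(b) Alkalinity to add: (111 − 66) = 45 mg/L as CaCO₃ × 586,675 L = 26,400 g as CaCO₃.
(b) Equivalents: 26,400 g ÷ 50 g/eq = 528 eq.
(b) Each mole of Na₂CO₃ supplies 2 eq, so 528 / 2 = 264 mol.
(b) Mass: 264 mol × 106 g/mol = 27,980 g.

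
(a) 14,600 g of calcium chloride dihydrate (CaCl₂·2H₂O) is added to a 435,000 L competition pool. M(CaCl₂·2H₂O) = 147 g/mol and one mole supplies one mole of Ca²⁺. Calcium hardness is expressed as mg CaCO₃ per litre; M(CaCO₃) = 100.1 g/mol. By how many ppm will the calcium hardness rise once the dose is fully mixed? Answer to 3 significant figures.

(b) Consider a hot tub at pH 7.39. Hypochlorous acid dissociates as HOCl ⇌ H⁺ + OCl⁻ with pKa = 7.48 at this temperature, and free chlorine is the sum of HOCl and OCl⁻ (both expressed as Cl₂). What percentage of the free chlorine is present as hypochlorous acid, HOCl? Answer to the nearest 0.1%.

(a) 22.9 ppm; (b) 55.2%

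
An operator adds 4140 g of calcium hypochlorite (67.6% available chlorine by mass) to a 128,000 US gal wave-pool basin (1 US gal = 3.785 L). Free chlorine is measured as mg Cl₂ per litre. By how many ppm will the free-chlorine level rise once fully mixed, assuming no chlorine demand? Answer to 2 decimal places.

5.78 ppm

Volume: 128,000 US gal × 3.785 L/gal = 484,480 L.
Available chlorine delivered: 4140 g × 0.676 = 2799 g as Cl₂.
Concentration rise: 2799 g / 484,480 L = 5.777 mg/L = 5.78 ppm.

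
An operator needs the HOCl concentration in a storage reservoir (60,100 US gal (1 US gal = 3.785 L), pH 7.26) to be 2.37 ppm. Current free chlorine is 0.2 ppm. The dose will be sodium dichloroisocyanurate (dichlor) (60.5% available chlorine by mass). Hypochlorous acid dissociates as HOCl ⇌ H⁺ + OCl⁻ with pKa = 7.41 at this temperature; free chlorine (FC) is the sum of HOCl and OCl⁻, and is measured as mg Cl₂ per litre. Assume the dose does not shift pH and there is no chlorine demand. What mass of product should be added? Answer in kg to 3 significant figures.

1.45 kg

Volume: 60,100 US gal × 3.785 L/gal = 227,478 L.
[OCl⁻]/[HOCl] = 10^(pH − pKa) = 10^(7.26 − 7.41) = 0.7079; fraction as HOCl = 1/(1 + 0.7079) = 0.5855.
Free chlorine required for 2.37 ppm HOCl: 2.37 / 0.5855 = 4.048 ppm.
FC to add: 4.048 − 0.2 = 3.848 mg/L as Cl₂.
Cl₂ equivalent: 3.848 mg/L × 227,478 L = 875.3 g.
Product at 60.5% available Cl: 875.3 / 0.605 = 1447 g.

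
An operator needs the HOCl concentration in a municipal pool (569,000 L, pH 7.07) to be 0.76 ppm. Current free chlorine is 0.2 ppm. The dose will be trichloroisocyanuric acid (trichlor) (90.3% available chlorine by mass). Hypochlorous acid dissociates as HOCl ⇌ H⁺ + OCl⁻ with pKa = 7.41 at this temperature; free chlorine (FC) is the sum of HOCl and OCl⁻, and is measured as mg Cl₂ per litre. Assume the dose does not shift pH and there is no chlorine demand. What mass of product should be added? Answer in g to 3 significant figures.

572 g

[OCl⁻]/[HOCl] = 10^(pH − pKa) = 10^(7.07 − 7.41) = 0.4571; fraction as HOCl = 1/(1 + 0.4571) = 0.6863.
Free chlorine required for 0.76 ppm HOCl: 0.76 / 0.6863 = 1.107 ppm.
FC to add: 1.107 − 0.2 = 0.9074 mg/L as Cl₂.
Cl₂ equivalent: 0.9074 mg/L × 569,000 L = 516.3 g.
Product at 90.3% available Cl: 516.3 / 0.903 = 571.8 g.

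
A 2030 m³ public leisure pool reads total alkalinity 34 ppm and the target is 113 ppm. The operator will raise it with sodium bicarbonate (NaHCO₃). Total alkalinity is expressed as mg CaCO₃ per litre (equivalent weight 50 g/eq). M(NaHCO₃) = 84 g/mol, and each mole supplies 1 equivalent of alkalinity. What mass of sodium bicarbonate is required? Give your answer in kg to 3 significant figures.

Volume: 2030 m³ = 2,030,000 L.
Alkalinity to add: (113 − 34) = 79 mg/L as CaCO₃ × 2,030,000 L = 160,400 g as CaCO₃.
Equivalents: 160,400 g ÷ 50 g/eq = 3207 eq.
NaHCO₃ supplies 1 eq per mole → 3207 mol.
Mass: 3207 mol × 84 g/mol = 269,400 g.

269 kg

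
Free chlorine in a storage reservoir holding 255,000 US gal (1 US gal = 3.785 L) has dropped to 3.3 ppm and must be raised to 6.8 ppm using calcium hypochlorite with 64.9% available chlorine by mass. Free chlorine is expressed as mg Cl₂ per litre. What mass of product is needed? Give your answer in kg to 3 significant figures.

Volume: 255,000 US gal × 3.785 L/gal = 965,175 L.
Chlorine deficit: 6.8 − 3.3 = 3.5 ppm = 3.5 mg/L as Cl₂.
Cl₂ equivalent needed: 3.5 mg/L × 965,175 L = 3,378,000 mg = 3378 g.
Product at 64.9% available chlorine: 3378 / 0.649 = 5205 g.

5.21 kg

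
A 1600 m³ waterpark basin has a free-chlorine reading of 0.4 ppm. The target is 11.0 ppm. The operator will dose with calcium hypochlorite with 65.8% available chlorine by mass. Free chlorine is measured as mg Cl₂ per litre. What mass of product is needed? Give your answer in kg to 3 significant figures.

25.8 kg

Volume: 1600 m³ = 1,600,000 L.
Chlorine deficit: 11.0 − 0.4 = 10.6 ppm = 10.6 mg/L as Cl₂.
Cl₂ equivalent needed: 10.6 mg/L × 1,600,000 L = 16,960,000 mg = 16,960 g.
Product at 65.8% available chlorine: 16,960 / 0.658 = 25,780 g.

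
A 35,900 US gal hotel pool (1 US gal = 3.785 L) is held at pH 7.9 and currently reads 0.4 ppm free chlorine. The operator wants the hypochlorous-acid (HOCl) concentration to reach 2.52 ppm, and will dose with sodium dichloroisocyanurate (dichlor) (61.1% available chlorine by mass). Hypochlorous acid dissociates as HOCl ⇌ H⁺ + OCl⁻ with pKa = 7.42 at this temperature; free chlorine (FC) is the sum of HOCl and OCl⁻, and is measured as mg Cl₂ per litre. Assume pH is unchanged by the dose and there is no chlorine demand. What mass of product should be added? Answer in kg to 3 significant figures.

2.16 kg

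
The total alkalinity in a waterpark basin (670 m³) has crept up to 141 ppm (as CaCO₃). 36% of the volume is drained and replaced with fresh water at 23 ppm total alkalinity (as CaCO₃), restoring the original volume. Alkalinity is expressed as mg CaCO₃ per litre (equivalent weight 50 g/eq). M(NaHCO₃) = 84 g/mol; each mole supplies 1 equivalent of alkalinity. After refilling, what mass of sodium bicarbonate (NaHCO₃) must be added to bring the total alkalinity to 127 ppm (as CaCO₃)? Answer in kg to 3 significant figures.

32.1 kg

Volume: 670 m³ = 670,000 L.
After draining 36% and refilling: 141 × 0.64 + 23 × 0.36 = 98.52 ppm.
Deficit to target: 127 − 98.52 = 28.48 mg/L.
As CaCO₃: 28.48 mg/L × 670,000 L = 19,080 g; ÷ 50 g/eq ÷ 1 = 381.6 mol NaHCO₃.
Mass: 381.6 × 84 = 32,060 g.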